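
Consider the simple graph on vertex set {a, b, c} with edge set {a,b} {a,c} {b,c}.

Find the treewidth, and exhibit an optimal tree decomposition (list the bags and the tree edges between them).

Treewidth 2.
One such decomposition:
Bags: B1 = {a, b, c}
Tree: (single bag)

A single bag containing all 3 vertices is trivially a valid decomposition of width 2. On the other hand G contains the 3-clique {a, b, c}. A clique must lie in a single bag of any decomposition, so no decomposition can have width below 2. Combining the bounds, tw(G) = 2.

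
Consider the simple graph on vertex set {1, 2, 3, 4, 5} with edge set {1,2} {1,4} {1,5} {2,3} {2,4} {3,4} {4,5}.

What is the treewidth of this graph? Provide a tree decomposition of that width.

Treewidth 2.
One optimal decomposition is:
Bags: B1 = {2, 3, 4}  B2 = {1, 2, 4}  B3 = {1, 4, 5}
Tree: B1–B2, B2–B3

Each bag holds 3 vertices, so the decomposition has width 2, which upper-bounds the treewidth. For the lower bound, the 3 vertices {1, 2, 4} are pairwise adjacent, and any tree decomposition puts a clique entirely inside one bag — forcing width ≥ 2. Combining the bounds, tw(G) = 2.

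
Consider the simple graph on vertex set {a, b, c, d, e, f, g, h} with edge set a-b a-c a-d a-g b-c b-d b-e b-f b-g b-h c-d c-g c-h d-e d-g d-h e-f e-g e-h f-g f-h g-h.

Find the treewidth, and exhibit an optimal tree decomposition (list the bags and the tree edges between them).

The largest bag has 5 vertices, giving width 4; this decomposition certifies tw(G) ≤ 4. On the other hand G contains the 5-clique {b, d, e, g, h}. A clique must lie in a single bag of any decomposition, so no decomposition can have width below 4. Combining the bounds, tw(G) = 4.

Treewidth 4.
One such decomposition:
Bags: B1 = {b, c, d, g, h}  B2 = {a, b, c, d, g}  B3 = {b, d, e, g, h}  B4 = {b, e, f, g, h}
Tree: B1–B2, B1–B3, B3–B4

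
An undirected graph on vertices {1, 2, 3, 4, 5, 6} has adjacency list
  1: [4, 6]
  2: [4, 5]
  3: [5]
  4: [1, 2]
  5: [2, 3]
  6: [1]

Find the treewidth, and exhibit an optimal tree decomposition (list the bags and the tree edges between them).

The largest bag has 2 vertices, giving width 1; this decomposition certifies tw(G) ≤ 1. Since G has at least one edge (e.g. 6–1), it is not an edgeless graph, so tw(G) ≥ 1. Hence tw(G) = 1 exactly.

Treewidth 1.
One such decomposition:
Bags: B1 = {1, 6}  B2 = {1, 4}  B3 = {2, 4}  B4 = {2, 5}  B5 = {3, 5}
Tree: B1–B2, B2–B3, B3–B4, B4–B5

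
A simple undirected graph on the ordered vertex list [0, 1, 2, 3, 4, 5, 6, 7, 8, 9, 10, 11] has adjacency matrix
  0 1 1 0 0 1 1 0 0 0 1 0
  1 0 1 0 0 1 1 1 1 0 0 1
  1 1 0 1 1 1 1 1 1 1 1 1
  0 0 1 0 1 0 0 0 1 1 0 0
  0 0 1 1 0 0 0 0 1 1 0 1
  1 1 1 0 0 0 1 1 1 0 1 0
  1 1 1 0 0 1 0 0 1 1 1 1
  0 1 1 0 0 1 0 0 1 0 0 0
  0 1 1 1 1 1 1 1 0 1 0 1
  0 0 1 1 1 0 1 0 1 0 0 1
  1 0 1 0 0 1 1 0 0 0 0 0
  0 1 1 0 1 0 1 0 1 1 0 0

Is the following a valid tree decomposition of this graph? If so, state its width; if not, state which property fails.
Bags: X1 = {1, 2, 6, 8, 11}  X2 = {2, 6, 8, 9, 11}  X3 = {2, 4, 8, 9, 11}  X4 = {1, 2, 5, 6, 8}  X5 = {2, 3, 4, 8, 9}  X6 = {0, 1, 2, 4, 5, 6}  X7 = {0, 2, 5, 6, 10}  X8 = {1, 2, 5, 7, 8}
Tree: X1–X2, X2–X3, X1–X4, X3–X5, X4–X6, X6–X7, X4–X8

A tree decomposition must satisfy three properties: every vertex lies in some bag; for every edge, both endpoints lie together in some bag; and for every vertex, the bags containing it form a connected subtree. Here bags containing vertex 4 are not connected in the tree, so the decomposition is invalid.

No — bags containing vertex 4 are not connected in the tree.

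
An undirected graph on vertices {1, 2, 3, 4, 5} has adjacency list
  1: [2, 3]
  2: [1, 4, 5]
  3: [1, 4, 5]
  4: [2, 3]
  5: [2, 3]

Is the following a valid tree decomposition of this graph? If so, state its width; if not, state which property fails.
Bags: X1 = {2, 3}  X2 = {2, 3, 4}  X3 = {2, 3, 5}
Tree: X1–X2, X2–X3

A tree decomposition must satisfy three properties: every vertex lies in some bag; for every edge, both endpoints lie together in some bag; and for every vertex, the bags containing it form a connected subtree. Here vertex 1 appears in no bag, so the decomposition is invalid.

No — vertex 1 appears in no bag.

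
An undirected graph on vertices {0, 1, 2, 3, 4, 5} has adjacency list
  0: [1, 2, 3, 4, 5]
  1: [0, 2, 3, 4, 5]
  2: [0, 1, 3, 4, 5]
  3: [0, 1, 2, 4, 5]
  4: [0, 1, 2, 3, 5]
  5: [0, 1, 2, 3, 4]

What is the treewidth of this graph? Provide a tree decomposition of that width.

Treewidth 5.
One such decomposition:
Bags: B1 = {0, 1, 2, 3, 4, 5}
Tree: (single bag)

With just one bag of size 6, the width is 6 − 1 = 5, so tw(G) ≤ 5. On the other hand G contains the 6-clique {0, 1, 2, 3, 4, 5}. A clique must lie in a single bag of any decomposition, so no decomposition can have width below 5. Therefore the treewidth is 5.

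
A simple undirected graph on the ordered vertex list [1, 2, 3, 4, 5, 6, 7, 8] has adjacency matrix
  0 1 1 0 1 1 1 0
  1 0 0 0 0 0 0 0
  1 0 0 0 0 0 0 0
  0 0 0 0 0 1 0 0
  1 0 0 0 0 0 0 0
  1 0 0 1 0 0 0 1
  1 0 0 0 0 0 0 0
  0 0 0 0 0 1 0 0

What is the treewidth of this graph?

1

A width-1 tree decomposition is:
Bags: B1 = {4, 6}  B2 = {1, 6}  B3 = {1, 5}  B4 = {1, 7}  B5 = {1, 3}  B6 = {6, 8}  B7 = {1, 2}
Tree: B1–B2, B2–B3, B3–B4, B4–B5, B1–B6, B3–B7
Each bag holds 2 vertices, so the decomposition has width 1, which upper-bounds the treewidth. Since G has at least one edge (e.g. 6–4), it is not an edgeless graph, so tw(G) ≥ 1. Hence tw(G) = 1 exactly.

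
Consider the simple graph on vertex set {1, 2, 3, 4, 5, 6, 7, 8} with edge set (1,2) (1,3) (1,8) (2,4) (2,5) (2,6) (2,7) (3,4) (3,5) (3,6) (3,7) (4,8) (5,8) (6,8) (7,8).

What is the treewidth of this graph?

3

A width-3 tree decomposition is:
Bags: B1 = {2, 3, 4, 8}  B2 = {2, 3, 7, 8}  B3 = {2, 3, 5, 8}  B4 = {2, 3, 6, 8}  B5 = {1, 2, 3, 8}
Tree: B1–B2, B2–B3, B3–B4, B4–B5
Every bag has size at most 4, so the width is 4 − 1 = 3 and tw(G) ≤ 3. For the lower bound: the 4 vertex sets {4,8}, {3,7}, {2}, {5} are disjoint, each induces a connected subgraph, and every pair is joined by at least one edge of G. Contracting each set to a single vertex therefore yields K_{4} as a minor, and since treewidth is minor-monotone, tw(G) ≥ tw(K_{4}) = 3. Therefore the treewidth is 3.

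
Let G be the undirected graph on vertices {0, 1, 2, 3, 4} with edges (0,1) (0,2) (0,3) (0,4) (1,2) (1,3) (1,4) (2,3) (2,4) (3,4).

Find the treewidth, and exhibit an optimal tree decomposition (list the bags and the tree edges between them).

With just one bag of size 5, the width is 5 − 1 = 4, so tw(G) ≤ 4. For the lower bound, the 5 vertices {0, 1, 2, 3, 4} are pairwise adjacent, and any tree decomposition puts a clique entirely inside one bag — forcing width ≥ 4. The upper and lower bounds meet at 4, so that is the treewidth.

Treewidth 4.
One such decomposition:
Bags: B1 = {0, 1, 2, 3, 4}
Tree: (single bag)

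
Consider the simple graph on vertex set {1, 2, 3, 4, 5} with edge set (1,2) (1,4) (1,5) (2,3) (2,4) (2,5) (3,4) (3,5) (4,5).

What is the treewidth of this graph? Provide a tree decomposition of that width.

Treewidth 3.
One such decomposition:
Bags: B1 = {2, 3, 4, 5}  B2 = {1, 2, 4, 5}
Tree: B1–B2

Every bag has size at most 4, so the width is 4 − 1 = 3 and tw(G) ≤ 3. Conversely, {1, 2, 4, 5} is a clique of size 4, and the vertices of any clique must share a bag in every tree decomposition; so some bag has ≥ 4 vertices and tw(G) ≥ 3. Combining the bounds, tw(G) = 3.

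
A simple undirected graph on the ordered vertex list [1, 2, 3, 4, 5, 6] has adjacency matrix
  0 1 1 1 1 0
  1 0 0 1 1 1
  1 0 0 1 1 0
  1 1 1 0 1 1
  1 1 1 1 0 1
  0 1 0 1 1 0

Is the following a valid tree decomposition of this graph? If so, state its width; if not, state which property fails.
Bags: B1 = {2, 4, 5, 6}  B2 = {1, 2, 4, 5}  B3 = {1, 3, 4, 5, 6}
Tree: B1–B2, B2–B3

A tree decomposition must satisfy three properties: every vertex lies in some bag; for every edge, both endpoints lie together in some bag; and for every vertex, the bags containing it form a connected subtree. Here bags containing vertex 6 are not connected in the tree, so the decomposition is invalid.

No — bags containing vertex 6 are not connected in the tree.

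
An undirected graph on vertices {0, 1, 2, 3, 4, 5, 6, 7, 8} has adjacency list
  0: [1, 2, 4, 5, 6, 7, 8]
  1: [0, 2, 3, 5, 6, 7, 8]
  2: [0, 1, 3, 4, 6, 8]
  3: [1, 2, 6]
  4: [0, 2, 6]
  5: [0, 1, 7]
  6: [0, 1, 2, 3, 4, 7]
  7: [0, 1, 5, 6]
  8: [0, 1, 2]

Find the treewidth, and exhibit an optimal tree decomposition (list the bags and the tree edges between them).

Treewidth 3.
One such decomposition:
Bags: B1 = {0, 1, 2, 8}  B2 = {0, 1, 2, 6}  B3 = {0, 2, 4, 6}  B4 = {1, 2, 3, 6}  B5 = {0, 1, 6, 7}  B6 = {0, 1, 5, 7}
Tree: B1–B2, B2–B3, B2–B4, B2–B5, B5–B6

Every bag has size at most 4, so the width is 4 − 1 = 3 and tw(G) ≤ 3. For the lower bound, the 4 vertices {0, 1, 2, 8} are pairwise adjacent, and any tree decomposition puts a clique entirely inside one bag — forcing width ≥ 3. Combining the bounds, tw(G) = 3.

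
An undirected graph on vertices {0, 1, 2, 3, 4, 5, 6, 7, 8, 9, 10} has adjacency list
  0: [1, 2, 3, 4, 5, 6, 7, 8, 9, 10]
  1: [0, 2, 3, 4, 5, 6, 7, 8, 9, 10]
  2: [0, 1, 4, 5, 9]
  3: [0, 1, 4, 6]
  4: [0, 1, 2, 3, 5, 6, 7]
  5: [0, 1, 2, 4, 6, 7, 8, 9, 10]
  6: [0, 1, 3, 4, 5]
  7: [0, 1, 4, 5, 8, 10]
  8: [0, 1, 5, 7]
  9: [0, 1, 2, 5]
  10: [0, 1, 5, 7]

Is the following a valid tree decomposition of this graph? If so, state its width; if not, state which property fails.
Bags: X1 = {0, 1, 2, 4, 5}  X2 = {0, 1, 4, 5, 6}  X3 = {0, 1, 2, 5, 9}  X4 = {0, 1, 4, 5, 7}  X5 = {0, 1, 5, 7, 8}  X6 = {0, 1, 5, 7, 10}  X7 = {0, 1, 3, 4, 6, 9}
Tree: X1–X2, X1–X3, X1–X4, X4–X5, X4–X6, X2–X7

No — bags containing vertex 9 are not connected in the tree.

A tree decomposition must satisfy three properties: every vertex lies in some bag; for every edge, both endpoints lie together in some bag; and for every vertex, the bags containing it form a connected subtree. Here bags containing vertex 9 are not connected in the tree, so the decomposition is invalid.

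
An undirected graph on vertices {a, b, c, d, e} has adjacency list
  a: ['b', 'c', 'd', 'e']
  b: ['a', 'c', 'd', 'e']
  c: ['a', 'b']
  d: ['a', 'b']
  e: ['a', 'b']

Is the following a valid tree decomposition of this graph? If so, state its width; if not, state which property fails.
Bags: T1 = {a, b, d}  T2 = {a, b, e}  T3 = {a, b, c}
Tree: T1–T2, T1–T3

Yes; width 2.

Checking the three conditions: (i) the bags cover all of {a, b, c, d, e}; (ii) for each edge, some bag contains both endpoints; (iii) the bags containing any fixed vertex form a subtree. All hold, so the decomposition is valid with width 3 − 1 = 2.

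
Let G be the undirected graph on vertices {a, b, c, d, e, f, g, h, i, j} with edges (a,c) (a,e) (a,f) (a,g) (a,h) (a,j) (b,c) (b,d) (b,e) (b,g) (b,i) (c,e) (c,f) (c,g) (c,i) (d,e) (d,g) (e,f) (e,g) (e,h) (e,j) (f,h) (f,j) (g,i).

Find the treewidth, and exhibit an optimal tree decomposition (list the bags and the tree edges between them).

Each bag holds 4 vertices, so the decomposition has width 3, which upper-bounds the treewidth. Conversely, {b, d, e, g} is a clique of size 4, and the vertices of any clique must share a bag in every tree decomposition; so some bag has ≥ 4 vertices and tw(G) ≥ 3. Therefore the treewidth is 3.

Treewidth 3.
One such decomposition:
Bags: B1 = {a, e, f, h}  B2 = {a, c, e, f}  B3 = {a, c, e, g}  B4 = {b, c, e, g}  B5 = {a, e, f, j}  B6 = {b, d, e, g}  B7 = {b, c, g, i}
Tree: B1–B2, B2–B3, B3–B4, B1–B5, B4–B6, B4–B7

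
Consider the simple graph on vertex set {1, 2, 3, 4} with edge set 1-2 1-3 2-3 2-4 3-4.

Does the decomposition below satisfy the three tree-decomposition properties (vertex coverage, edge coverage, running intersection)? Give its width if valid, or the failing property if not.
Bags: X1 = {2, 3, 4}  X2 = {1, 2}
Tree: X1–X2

No — edge (3,1) lies in no bag.

A tree decomposition must satisfy three properties: every vertex lies in some bag; for every edge, both endpoints lie together in some bag; and for every vertex, the bags containing it form a connected subtree. Here edge (3,1) lies in no bag, so the decomposition is invalid.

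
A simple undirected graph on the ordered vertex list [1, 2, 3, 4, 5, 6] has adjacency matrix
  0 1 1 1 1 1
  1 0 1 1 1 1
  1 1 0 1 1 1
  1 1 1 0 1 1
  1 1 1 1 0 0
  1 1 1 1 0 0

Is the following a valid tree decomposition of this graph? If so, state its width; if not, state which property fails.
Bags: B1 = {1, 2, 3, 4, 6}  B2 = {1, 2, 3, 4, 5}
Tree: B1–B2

Yes; width 4.

Vertex coverage: the bags together contain {1, 2, 3, 4, 5, 6}, the full vertex set. Edge coverage: each edge of G has both endpoints in at least one bag. Running intersection: for every vertex, the bags containing it form a connected subtree. All three properties hold, so this is a valid tree decomposition of width max|bag| − 1 = 4, and hence tw(G) ≤ 4.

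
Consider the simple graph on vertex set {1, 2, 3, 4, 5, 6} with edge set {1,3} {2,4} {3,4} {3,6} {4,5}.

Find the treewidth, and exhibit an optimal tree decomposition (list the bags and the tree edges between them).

Each bag holds 2 vertices, so the decomposition has width 1, which upper-bounds the treewidth. Since G has at least one edge (e.g. 4–2), it is not an edgeless graph, so tw(G) ≥ 1. Combining the bounds, tw(G) = 1.

Treewidth 1.
Bags: B1 = {2, 4}  B2 = {4, 5}  B3 = {3, 4}  B4 = {1, 3}  B5 = {3, 6}
Tree: B1–B2, B2–B3, B3–B4, B4–B5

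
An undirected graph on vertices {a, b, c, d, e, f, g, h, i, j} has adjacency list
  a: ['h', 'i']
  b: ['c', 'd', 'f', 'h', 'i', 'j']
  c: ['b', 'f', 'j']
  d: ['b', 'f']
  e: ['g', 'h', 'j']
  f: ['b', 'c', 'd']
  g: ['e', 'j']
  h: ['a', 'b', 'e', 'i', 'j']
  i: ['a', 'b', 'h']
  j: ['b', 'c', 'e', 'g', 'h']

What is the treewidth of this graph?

2

A width-2 tree decomposition is:
Bags: B1 = {e, h, j}  B2 = {b, h, j}  B3 = {b, c, j}  B4 = {b, c, f}  B5 = {e, g, j}  B6 = {b, h, i}  B7 = {a, h, i}  B8 = {b, d, f}
Tree: B1–B2, B2–B3, B3–B4, B1–B5, B2–B6, B6–B7, B4–B8
The largest bag has 3 vertices, giving width 2; this decomposition certifies tw(G) ≤ 2. Conversely, {e, g, j} is a clique of size 3, and the vertices of any clique must share a bag in every tree decomposition; so some bag has ≥ 3 vertices and tw(G) ≥ 2. The upper and lower bounds meet at 2, so that is the treewidth.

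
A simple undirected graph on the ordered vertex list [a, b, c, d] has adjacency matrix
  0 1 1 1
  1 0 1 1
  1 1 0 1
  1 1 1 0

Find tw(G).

A width-3 tree decomposition is:
Bags: B1 = {a, b, c, d}
Tree: (single bag)
With just one bag of size 4, the width is 4 − 1 = 3, so tw(G) ≤ 3. Conversely, {a, b, c, d} is a clique of size 4, and the vertices of any clique must share a bag in every tree decomposition; so some bag has ≥ 4 vertices and tw(G) ≥ 3. Therefore the treewidth is 3.

3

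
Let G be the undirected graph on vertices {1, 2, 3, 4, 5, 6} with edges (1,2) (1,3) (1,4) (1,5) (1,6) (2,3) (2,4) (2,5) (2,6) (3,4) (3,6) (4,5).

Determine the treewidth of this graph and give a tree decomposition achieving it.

The largest bag has 4 vertices, giving width 3; this decomposition certifies tw(G) ≤ 3. On the other hand G contains the 4-clique {1, 2, 3, 4}. A clique must lie in a single bag of any decomposition, so no decomposition can have width below 3. Combining the bounds, tw(G) = 3.

Treewidth 3.
One such decomposition:
Bags: B1 = {1, 2, 3, 6}  B2 = {1, 2, 3, 4}  B3 = {1, 2, 4, 5}
Tree: B1–B2, B2–B3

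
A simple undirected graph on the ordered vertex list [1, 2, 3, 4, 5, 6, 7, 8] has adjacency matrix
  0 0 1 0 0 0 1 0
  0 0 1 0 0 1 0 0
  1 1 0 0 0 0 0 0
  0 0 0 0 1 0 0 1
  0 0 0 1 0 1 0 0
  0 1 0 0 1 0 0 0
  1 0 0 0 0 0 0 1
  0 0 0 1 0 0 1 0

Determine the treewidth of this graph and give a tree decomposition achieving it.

Treewidth 2.
Bags: B1 = {4, 5, 8}  B2 = {5, 7, 8}  B3 = {1, 5, 7}  B4 = {1, 3, 5}  B5 = {2, 3, 5}  B6 = {2, 5, 6}
Tree: B1–B2, B2–B3, B3–B4, B4–B5, B5–B6

Each bag holds 3 vertices, so the decomposition has width 2, which upper-bounds the treewidth. Since 5–4–8–7–1–3–2–6–5 is a cycle in G, G is not acyclic. Forests are exactly the graphs of treewidth ≤ 1, so tw(G) ≥ 2. The upper and lower bounds meet at 2, so that is the treewidth.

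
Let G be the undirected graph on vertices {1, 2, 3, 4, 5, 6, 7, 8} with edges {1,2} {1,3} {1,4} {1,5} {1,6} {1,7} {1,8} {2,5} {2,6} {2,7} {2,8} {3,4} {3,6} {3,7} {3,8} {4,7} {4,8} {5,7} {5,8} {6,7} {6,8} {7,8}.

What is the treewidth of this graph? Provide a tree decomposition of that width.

Every bag has size at most 5, so the width is 5 − 1 = 4 and tw(G) ≤ 4. On the other hand G contains the 5-clique {1, 2, 5, 7, 8}. A clique must lie in a single bag of any decomposition, so no decomposition can have width below 4. Combining the bounds, tw(G) = 4.

Treewidth 4.
One such decomposition:
Bags: B1 = {1, 2, 6, 7, 8}  B2 = {1, 3, 6, 7, 8}  B3 = {1, 2, 5, 7, 8}  B4 = {1, 3, 4, 7, 8}
Tree: B1–B2, B1–B3, B2–B4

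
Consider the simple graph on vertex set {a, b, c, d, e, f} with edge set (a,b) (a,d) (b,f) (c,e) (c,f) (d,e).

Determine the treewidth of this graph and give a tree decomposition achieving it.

Every bag has size at most 3, so the width is 3 − 1 = 2 and tw(G) ≤ 2. Since d–e–c–f–b–a–d is a cycle in G, G is not acyclic. Forests are exactly the graphs of treewidth ≤ 1, so tw(G) ≥ 2. Hence tw(G) = 2 exactly.

Treewidth 2.
One such decomposition:
Bags: B1 = {c, d, e}  B2 = {c, d, f}  B3 = {b, d, f}  B4 = {a, b, d}
Tree: B1–B2, B2–B3, B3–B4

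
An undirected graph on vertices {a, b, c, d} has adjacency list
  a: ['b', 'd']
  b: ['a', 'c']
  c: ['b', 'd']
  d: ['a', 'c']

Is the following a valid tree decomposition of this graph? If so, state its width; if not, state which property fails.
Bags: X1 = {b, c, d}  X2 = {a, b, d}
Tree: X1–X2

Vertex coverage: the bags together contain {a, b, c, d}, the full vertex set. Edge coverage: each edge of G has both endpoints in at least one bag. Running intersection: for every vertex, the bags containing it form a connected subtree. All three properties hold, so this is a valid tree decomposition of width max|bag| − 1 = 2, and hence tw(G) ≤ 2.

Yes; width 2.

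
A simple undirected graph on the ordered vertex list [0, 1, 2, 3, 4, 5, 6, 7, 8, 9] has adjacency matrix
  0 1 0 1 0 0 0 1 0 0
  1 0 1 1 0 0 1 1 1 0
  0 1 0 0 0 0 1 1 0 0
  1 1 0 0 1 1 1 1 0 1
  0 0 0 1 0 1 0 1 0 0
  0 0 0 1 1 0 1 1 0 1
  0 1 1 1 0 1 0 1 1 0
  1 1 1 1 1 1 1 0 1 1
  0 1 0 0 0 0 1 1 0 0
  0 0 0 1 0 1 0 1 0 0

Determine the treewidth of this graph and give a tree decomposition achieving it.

Treewidth 3.
One optimal decomposition is:
Bags: B1 = {1, 3, 6, 7}  B2 = {0, 1, 3, 7}  B3 = {1, 2, 6, 7}  B4 = {3, 5, 6, 7}  B5 = {1, 6, 7, 8}  B6 = {3, 4, 5, 7}  B7 = {3, 5, 7, 9}
Tree: B1–B2, B1–B3, B1–B4, B1–B5, B4–B6, B4–B7

Every bag has size at most 4, so the width is 4 − 1 = 3 and tw(G) ≤ 3. For the lower bound, the 4 vertices {1, 6, 7, 8} are pairwise adjacent, and any tree decomposition puts a clique entirely inside one bag — forcing width ≥ 3. Therefore the treewidth is 3.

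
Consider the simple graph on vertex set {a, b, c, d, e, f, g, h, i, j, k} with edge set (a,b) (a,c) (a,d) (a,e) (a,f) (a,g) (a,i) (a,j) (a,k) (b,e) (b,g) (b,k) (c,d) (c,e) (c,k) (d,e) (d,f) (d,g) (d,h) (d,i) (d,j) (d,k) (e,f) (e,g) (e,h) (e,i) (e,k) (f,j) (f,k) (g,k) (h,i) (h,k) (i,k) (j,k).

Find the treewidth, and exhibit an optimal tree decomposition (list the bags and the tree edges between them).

The largest bag has 5 vertices, giving width 4; this decomposition certifies tw(G) ≤ 4. Conversely, {d, e, h, i, k} is a clique of size 5, and the vertices of any clique must share a bag in every tree decomposition; so some bag has ≥ 5 vertices and tw(G) ≥ 4. Hence tw(G) = 4 exactly.

Treewidth 4.
One such decomposition:
Bags: B1 = {a, d, e, f, k}  B2 = {a, d, e, g, k}  B3 = {a, d, f, j, k}  B4 = {a, d, e, i, k}  B5 = {a, c, d, e, k}  B6 = {d, e, h, i, k}  B7 = {a, b, e, g, k}
Tree: B1–B2, B1–B3, B1–B4, B1–B5, B4–B6, B2–B7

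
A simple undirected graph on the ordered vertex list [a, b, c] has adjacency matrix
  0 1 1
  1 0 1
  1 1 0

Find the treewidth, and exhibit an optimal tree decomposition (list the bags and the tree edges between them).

A single bag containing all 3 vertices is trivially a valid decomposition of width 2. On the other hand G contains the 3-clique {a, b, c}. A clique must lie in a single bag of any decomposition, so no decomposition can have width below 2. Hence tw(G) = 2 exactly.

Treewidth 2.
Bags: B1 = {a, b, c}
Tree: (single bag)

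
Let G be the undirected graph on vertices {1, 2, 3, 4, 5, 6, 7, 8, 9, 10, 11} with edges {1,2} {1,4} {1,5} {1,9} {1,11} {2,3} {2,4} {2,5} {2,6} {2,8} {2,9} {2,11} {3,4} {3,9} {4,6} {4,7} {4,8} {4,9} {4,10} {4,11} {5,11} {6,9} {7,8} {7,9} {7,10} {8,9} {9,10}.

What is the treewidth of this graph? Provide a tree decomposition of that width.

Every bag has size at most 4, so the width is 4 − 1 = 3 and tw(G) ≤ 3. Conversely, {2, 4, 8, 9} is a clique of size 4, and the vertices of any clique must share a bag in every tree decomposition; so some bag has ≥ 4 vertices and tw(G) ≥ 3. Therefore the treewidth is 3.

Treewidth 3.
Bags: B1 = {1, 2, 4, 9}  B2 = {2, 4, 6, 9}  B3 = {1, 2, 4, 11}  B4 = {2, 4, 8, 9}  B5 = {4, 7, 8, 9}  B6 = {4, 7, 9, 10}  B7 = {1, 2, 5, 11}  B8 = {2, 3, 4, 9}
Tree: B1–B2, B1–B3, B2–B4, B4–B5, B5–B6, B3–B7, B2–B8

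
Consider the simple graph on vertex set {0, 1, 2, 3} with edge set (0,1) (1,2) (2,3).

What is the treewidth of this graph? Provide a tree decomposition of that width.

Treewidth 1.
Bags: B1 = {0, 1}  B2 = {1, 2}  B3 = {2, 3}
Tree: B1–B2, B2–B3

Every bag has size at most 2, so the width is 2 − 1 = 1 and tw(G) ≤ 1. Since G has at least one edge (e.g. 0–1), it is not an edgeless graph, so tw(G) ≥ 1. Combining the bounds, tw(G) = 1.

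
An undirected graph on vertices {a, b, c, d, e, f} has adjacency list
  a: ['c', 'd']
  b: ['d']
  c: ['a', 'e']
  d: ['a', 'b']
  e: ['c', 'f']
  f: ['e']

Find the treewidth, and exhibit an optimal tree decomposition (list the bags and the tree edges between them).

Treewidth 1.
Bags: B1 = {b, d}  B2 = {a, d}  B3 = {a, c}  B4 = {c, e}  B5 = {e, f}
Tree: B1–B2, B2–B3, B3–B4, B4–B5

Every bag has size at most 2, so the width is 2 − 1 = 1 and tw(G) ≤ 1. Any graph with an edge has treewidth ≥ 1, and G has the edge b–d. The upper and lower bounds meet at 1, so that is the treewidth.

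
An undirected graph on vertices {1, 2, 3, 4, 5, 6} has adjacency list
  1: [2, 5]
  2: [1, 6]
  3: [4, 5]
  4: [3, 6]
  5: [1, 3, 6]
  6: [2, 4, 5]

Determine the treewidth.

A width-2 tree decomposition is:
Bags: B1 = {3, 4, 6}  B2 = {3, 5, 6}  B3 = {2, 5, 6}  B4 = {1, 2, 5}
Tree: B1–B2, B2–B3, B3–B4
Every bag has size at most 3, so the width is 3 − 1 = 2 and tw(G) ≤ 2. The edges 4–3–5–6–4 form a cycle, so G is not a tree and its treewidth is at least 2. The upper and lower bounds meet at 2, so that is the treewidth.

2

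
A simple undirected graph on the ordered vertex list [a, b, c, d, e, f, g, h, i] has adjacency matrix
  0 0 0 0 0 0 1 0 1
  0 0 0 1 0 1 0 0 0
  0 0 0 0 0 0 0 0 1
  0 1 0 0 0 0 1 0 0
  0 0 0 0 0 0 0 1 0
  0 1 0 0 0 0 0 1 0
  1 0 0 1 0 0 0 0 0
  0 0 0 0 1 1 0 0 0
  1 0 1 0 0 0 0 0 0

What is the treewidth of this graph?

1

A width-1 tree decomposition is:
Bags: B1 = {e, h}  B2 = {f, h}  B3 = {b, f}  B4 = {b, d}  B5 = {d, g}  B6 = {a, g}  B7 = {a, i}  B8 = {c, i}
Tree: B1–B2, B2–B3, B3–B4, B4–B5, B5–B6, B6–B7, B7–B8
Each bag holds 2 vertices, so the decomposition has width 1, which upper-bounds the treewidth. Since G has at least one edge (e.g. e–h), it is not an edgeless graph, so tw(G) ≥ 1. Therefore the treewidth is 1.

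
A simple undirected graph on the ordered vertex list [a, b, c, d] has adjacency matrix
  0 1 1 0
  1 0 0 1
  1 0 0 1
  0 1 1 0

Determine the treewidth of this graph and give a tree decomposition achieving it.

Treewidth 2.
One such decomposition:
Bags: B1 = {a, b, d}  B2 = {a, c, d}
Tree: B1–B2

Every bag has size at most 3, so the width is 3 − 1 = 2 and tw(G) ≤ 2. The edges a–b–d–c–a form a cycle, so G is not a tree and its treewidth is at least 2. The upper and lower bounds meet at 2, so that is the treewidth.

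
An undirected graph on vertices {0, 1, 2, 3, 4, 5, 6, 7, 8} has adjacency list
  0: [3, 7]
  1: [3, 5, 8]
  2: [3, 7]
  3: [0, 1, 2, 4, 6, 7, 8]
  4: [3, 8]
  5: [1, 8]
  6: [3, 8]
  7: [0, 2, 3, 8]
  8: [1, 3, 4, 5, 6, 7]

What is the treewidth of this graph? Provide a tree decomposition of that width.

Each bag holds 3 vertices, so the decomposition has width 2, which upper-bounds the treewidth. On the other hand G contains the 3-clique {0, 3, 7}. A clique must lie in a single bag of any decomposition, so no decomposition can have width below 2. Hence tw(G) = 2 exactly.

Treewidth 2.
One optimal decomposition is:
Bags: B1 = {3, 4, 8}  B2 = {3, 6, 8}  B3 = {3, 7, 8}  B4 = {1, 3, 8}  B5 = {1, 5, 8}  B6 = {2, 3, 7}  B7 = {0, 3, 7}
Tree: B1–B2, B1–B3, B3–B4, B4–B5, B3–B6, B6–B7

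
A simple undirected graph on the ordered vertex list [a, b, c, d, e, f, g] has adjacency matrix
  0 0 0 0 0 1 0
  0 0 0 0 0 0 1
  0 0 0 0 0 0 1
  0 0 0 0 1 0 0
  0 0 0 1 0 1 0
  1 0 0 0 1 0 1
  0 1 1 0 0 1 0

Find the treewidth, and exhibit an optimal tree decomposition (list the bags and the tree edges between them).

Every bag has size at most 2, so the width is 2 − 1 = 1 and tw(G) ≤ 1. Any graph with an edge has treewidth ≥ 1, and G has the edge f–g. The upper and lower bounds meet at 1, so that is the treewidth.

Treewidth 1.
One such decomposition:
Bags: B1 = {f, g}  B2 = {b, g}  B3 = {e, f}  B4 = {c, g}  B5 = {d, e}  B6 = {a, f}
Tree: B1–B2, B1–B3, B1–B4, B3–B5, B1–B6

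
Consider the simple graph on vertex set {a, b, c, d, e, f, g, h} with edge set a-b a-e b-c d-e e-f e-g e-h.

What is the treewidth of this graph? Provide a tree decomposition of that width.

Treewidth 1.
One optimal decomposition is:
Bags: B1 = {d, e}  B2 = {e, g}  B3 = {a, e}  B4 = {e, f}  B5 = {e, h}  B6 = {a, b}  B7 = {b, c}
Tree: B1–B2, B2–B3, B1–B4, B2–B5, B3–B6, B6–B7

Each bag holds 2 vertices, so the decomposition has width 1, which upper-bounds the treewidth. Any graph with an edge has treewidth ≥ 1, and G has the edge e–d. Combining the bounds, tw(G) = 1.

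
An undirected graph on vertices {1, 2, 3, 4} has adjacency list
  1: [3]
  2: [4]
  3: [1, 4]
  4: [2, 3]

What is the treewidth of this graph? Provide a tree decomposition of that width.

Every bag has size at most 2, so the width is 2 − 1 = 1 and tw(G) ≤ 1. Since G has at least one edge (e.g. 4–3), it is not an edgeless graph, so tw(G) ≥ 1. Hence tw(G) = 1 exactly.

Treewidth 1.
One such decomposition:
Bags: B1 = {3, 4}  B2 = {2, 4}  B3 = {1, 3}
Tree: B1–B2, B1–B3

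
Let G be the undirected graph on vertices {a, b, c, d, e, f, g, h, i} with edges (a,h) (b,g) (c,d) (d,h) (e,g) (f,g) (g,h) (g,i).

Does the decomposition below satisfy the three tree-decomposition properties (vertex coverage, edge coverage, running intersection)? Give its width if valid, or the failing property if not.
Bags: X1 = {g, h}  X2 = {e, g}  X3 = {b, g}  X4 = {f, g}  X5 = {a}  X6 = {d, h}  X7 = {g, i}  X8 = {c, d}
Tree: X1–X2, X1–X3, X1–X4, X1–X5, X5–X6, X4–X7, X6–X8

No — edge (h,a) lies in no bag.

A tree decomposition must satisfy three properties: every vertex lies in some bag; for every edge, both endpoints lie together in some bag; and for every vertex, the bags containing it form a connected subtree. Here edge (h,a) lies in no bag, so the decomposition is invalid.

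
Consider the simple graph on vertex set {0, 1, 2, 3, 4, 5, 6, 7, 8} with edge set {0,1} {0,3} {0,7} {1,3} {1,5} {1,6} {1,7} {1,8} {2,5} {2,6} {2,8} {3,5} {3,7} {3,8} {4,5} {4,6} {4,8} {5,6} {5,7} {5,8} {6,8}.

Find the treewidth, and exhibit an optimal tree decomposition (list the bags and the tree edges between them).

Treewidth 3.
One optimal decomposition is:
Bags: B1 = {1, 3, 5, 8}  B2 = {1, 3, 5, 7}  B3 = {1, 5, 6, 8}  B4 = {4, 5, 6, 8}  B5 = {2, 5, 6, 8}  B6 = {0, 1, 3, 7}
Tree: B1–B2, B1–B3, B3–B4, B3–B5, B2–B6

Each bag holds 4 vertices, so the decomposition has width 3, which upper-bounds the treewidth. Conversely, {0, 1, 3, 7} is a clique of size 4, and the vertices of any clique must share a bag in every tree decomposition; so some bag has ≥ 4 vertices and tw(G) ≥ 3. Combining the bounds, tw(G) = 3.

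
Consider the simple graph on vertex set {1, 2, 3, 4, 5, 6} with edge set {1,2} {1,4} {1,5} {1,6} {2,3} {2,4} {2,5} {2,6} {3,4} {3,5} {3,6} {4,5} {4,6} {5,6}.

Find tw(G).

A width-4 tree decomposition is:
Bags: B1 = {1, 2, 4, 5, 6}  B2 = {2, 3, 4, 5, 6}
Tree: B1–B2
The largest bag has 5 vertices, giving width 4; this decomposition certifies tw(G) ≤ 4. On the other hand G contains the 5-clique {1, 2, 4, 5, 6}. A clique must lie in a single bag of any decomposition, so no decomposition can have width below 4. Hence tw(G) = 4 exactly.

4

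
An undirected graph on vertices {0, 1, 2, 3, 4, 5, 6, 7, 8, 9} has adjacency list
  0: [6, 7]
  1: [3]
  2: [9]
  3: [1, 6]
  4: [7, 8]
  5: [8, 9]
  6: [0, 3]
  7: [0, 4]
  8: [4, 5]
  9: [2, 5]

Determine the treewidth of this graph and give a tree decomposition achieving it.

Each bag holds 2 vertices, so the decomposition has width 1, which upper-bounds the treewidth. G has an edge, so its treewidth is at least 1. Combining the bounds, tw(G) = 1.

Treewidth 1.
One such decomposition:
Bags: B1 = {2, 9}  B2 = {5, 9}  B3 = {5, 8}  B4 = {4, 8}  B5 = {4, 7}  B6 = {0, 7}  B7 = {0, 6}  B8 = {3, 6}  B9 = {1, 3}
Tree: B1–B2, B2–B3, B3–B4, B4–B5, B5–B6, B6–B7, B7–B8, B8–B9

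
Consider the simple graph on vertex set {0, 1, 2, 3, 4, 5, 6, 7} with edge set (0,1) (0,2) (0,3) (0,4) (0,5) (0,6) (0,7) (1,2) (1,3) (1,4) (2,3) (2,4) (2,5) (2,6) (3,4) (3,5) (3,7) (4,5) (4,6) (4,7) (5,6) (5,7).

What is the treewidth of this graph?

A width-4 tree decomposition is:
Bags: B1 = {0, 2, 4, 5, 6}  B2 = {0, 2, 3, 4, 5}  B3 = {0, 1, 2, 3, 4}  B4 = {0, 3, 4, 5, 7}
Tree: B1–B2, B2–B3, B2–B4
Each bag holds 5 vertices, so the decomposition has width 4, which upper-bounds the treewidth. On the other hand G contains the 5-clique {0, 1, 2, 3, 4}. A clique must lie in a single bag of any decomposition, so no decomposition can have width below 4. Combining the bounds, tw(G) = 4.

4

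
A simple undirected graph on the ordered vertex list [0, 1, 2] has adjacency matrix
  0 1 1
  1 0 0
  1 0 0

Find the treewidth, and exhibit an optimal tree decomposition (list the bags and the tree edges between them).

Treewidth 1.
One such decomposition:
Bags: B1 = {0, 1}  B2 = {0, 2}
Tree: B1–B2

Every bag has size at most 2, so the width is 2 − 1 = 1 and tw(G) ≤ 1. G has an edge, so its treewidth is at least 1. Therefore the treewidth is 1.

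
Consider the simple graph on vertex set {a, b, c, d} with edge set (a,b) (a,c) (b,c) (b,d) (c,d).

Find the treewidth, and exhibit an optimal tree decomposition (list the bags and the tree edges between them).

Treewidth 2.
One such decomposition:
Bags: B1 = {a, b, c}  B2 = {b, c, d}
Tree: B1–B2

Each bag holds 3 vertices, so the decomposition has width 2, which upper-bounds the treewidth. Conversely, {b, c, d} is a clique of size 3, and the vertices of any clique must share a bag in every tree decomposition; so some bag has ≥ 3 vertices and tw(G) ≥ 2. Combining the bounds, tw(G) = 2.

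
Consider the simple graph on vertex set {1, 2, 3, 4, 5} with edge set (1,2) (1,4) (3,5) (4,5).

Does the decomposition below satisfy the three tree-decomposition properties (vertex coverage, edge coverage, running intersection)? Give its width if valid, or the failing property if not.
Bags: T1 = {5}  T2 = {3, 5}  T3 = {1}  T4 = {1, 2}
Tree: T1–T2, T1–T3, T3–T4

A tree decomposition must satisfy three properties: every vertex lies in some bag; for every edge, both endpoints lie together in some bag; and for every vertex, the bags containing it form a connected subtree. Here vertex 4 appears in no bag, so the decomposition is invalid.

No — vertex 4 appears in no bag.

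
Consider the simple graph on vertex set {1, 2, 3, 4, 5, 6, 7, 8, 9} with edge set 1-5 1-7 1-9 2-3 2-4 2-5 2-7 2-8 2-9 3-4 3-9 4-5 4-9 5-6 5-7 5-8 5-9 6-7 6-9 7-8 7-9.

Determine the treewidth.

3

A width-3 tree decomposition is:
Bags: B1 = {2, 4, 5, 9}  B2 = {2, 3, 4, 9}  B3 = {2, 5, 7, 9}  B4 = {1, 5, 7, 9}  B5 = {2, 5, 7, 8}  B6 = {5, 6, 7, 9}
Tree: B1–B2, B1–B3, B3–B4, B3–B5, B4–B6
Each bag holds 4 vertices, so the decomposition has width 3, which upper-bounds the treewidth. For the lower bound, the 4 vertices {2, 3, 4, 9} are pairwise adjacent, and any tree decomposition puts a clique entirely inside one bag — forcing width ≥ 3. Therefore the treewidth is 3.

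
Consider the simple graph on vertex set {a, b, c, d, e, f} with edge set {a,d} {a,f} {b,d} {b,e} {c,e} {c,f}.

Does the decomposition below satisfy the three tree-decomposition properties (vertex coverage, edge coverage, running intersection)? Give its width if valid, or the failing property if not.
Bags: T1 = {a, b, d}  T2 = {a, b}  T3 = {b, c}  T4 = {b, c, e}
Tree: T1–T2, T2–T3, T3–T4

A tree decomposition must satisfy three properties: every vertex lies in some bag; for every edge, both endpoints lie together in some bag; and for every vertex, the bags containing it form a connected subtree. Here vertex f appears in no bag, so the decomposition is invalid.

No — vertex f appears in no bag.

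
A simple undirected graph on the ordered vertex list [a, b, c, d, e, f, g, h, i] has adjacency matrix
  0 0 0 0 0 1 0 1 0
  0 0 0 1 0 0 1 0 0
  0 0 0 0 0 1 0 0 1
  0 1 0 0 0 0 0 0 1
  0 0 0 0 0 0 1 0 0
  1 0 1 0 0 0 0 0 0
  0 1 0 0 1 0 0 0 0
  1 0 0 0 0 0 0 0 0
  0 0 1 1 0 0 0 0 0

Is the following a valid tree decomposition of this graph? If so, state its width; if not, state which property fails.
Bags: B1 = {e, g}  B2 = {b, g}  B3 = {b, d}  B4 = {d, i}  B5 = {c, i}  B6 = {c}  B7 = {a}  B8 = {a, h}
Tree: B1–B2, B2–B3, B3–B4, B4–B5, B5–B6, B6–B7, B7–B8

No — vertex f appears in no bag.

A tree decomposition must satisfy three properties: every vertex lies in some bag; for every edge, both endpoints lie together in some bag; and for every vertex, the bags containing it form a connected subtree. Here vertex f appears in no bag, so the decomposition is invalid.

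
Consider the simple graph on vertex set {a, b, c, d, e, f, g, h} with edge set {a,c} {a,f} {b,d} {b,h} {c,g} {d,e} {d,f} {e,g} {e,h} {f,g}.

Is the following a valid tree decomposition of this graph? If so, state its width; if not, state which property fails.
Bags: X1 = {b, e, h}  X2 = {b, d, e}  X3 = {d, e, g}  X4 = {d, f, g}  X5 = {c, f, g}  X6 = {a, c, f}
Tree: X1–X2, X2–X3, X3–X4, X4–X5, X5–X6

Checking the three conditions: (i) the bags cover all of {a, b, c, d, e, f, g, h}; (ii) for each edge, some bag contains both endpoints; (iii) the bags containing any fixed vertex form a subtree. All hold, so the decomposition is valid with width 3 − 1 = 2.

Yes; width 2.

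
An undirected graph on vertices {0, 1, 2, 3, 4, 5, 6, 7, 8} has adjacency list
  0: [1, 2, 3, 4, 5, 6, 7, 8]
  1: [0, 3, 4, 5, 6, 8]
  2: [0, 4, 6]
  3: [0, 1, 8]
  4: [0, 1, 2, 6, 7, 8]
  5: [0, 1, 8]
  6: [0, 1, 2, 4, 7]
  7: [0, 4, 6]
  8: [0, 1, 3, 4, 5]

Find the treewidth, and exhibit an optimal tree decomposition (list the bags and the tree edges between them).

Each bag holds 4 vertices, so the decomposition has width 3, which upper-bounds the treewidth. On the other hand G contains the 4-clique {0, 1, 3, 8}. A clique must lie in a single bag of any decomposition, so no decomposition can have width below 3. Hence tw(G) = 3 exactly.

Treewidth 3.
One such decomposition:
Bags: B1 = {0, 2, 4, 6}  B2 = {0, 1, 4, 6}  B3 = {0, 1, 4, 8}  B4 = {0, 1, 3, 8}  B5 = {0, 4, 6, 7}  B6 = {0, 1, 5, 8}
Tree: B1–B2, B2–B3, B3–B4, B2–B5, B4–B6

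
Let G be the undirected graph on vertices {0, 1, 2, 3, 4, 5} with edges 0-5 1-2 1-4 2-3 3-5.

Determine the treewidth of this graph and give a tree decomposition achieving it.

Treewidth 1.
One optimal decomposition is:
Bags: B1 = {1, 4}  B2 = {1, 2}  B3 = {2, 3}  B4 = {3, 5}  B5 = {0, 5}
Tree: B1–B2, B2–B3, B3–B4, B4–B5

Every bag has size at most 2, so the width is 2 − 1 = 1 and tw(G) ≤ 1. Since G has at least one edge (e.g. 4–1), it is not an edgeless graph, so tw(G) ≥ 1. Combining the bounds, tw(G) = 1.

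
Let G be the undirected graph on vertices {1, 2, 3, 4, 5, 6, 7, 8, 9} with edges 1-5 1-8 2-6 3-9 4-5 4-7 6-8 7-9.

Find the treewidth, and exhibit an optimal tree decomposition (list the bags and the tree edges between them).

Treewidth 1.
One such decomposition:
Bags: B1 = {3, 9}  B2 = {7, 9}  B3 = {4, 7}  B4 = {4, 5}  B5 = {1, 5}  B6 = {1, 8}  B7 = {6, 8}  B8 = {2, 6}
Tree: B1–B2, B2–B3, B3–B4, B4–B5, B5–B6, B6–B7, B7–B8

Every bag has size at most 2, so the width is 2 − 1 = 1 and tw(G) ≤ 1. G has an edge, so its treewidth is at least 1. Combining the bounds, tw(G) = 1.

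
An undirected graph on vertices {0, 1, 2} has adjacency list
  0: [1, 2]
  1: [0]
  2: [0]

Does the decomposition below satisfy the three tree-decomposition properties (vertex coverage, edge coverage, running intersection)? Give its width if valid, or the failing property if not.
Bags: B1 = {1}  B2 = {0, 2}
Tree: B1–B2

A tree decomposition must satisfy three properties: every vertex lies in some bag; for every edge, both endpoints lie together in some bag; and for every vertex, the bags containing it form a connected subtree. Here edge (0,1) lies in no bag, so the decomposition is invalid.

No — edge (0,1) lies in no bag.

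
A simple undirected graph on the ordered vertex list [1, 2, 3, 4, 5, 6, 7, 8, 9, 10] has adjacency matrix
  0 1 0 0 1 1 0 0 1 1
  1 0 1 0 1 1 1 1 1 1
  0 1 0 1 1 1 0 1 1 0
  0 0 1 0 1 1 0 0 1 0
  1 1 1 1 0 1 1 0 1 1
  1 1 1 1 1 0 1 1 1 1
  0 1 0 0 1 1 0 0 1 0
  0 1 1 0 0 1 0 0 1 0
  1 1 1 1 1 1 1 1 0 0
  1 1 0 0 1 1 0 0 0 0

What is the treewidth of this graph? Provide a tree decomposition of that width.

Treewidth 4.
Bags: B1 = {2, 3, 6, 8, 9}  B2 = {2, 3, 5, 6, 9}  B3 = {1, 2, 5, 6, 9}  B4 = {2, 5, 6, 7, 9}  B5 = {1, 2, 5, 6, 10}  B6 = {3, 4, 5, 6, 9}
Tree: B1–B2, B2–B3, B2–B4, B3–B5, B2–B6

Every bag has size at most 5, so the width is 5 − 1 = 4 and tw(G) ≤ 4. On the other hand G contains the 5-clique {2, 3, 6, 8, 9}. A clique must lie in a single bag of any decomposition, so no decomposition can have width below 4. The upper and lower bounds meet at 4, so that is the treewidth.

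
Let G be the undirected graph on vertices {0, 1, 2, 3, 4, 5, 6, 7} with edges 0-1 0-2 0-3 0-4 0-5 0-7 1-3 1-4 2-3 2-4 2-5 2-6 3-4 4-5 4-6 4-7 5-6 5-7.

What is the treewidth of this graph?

A width-3 tree decomposition is:
Bags: B1 = {2, 4, 5, 6}  B2 = {0, 2, 4, 5}  B3 = {0, 2, 3, 4}  B4 = {0, 4, 5, 7}  B5 = {0, 1, 3, 4}
Tree: B1–B2, B2–B3, B2–B4, B3–B5
The largest bag has 4 vertices, giving width 3; this decomposition certifies tw(G) ≤ 3. Conversely, {0, 1, 3, 4} is a clique of size 4, and the vertices of any clique must share a bag in every tree decomposition; so some bag has ≥ 4 vertices and tw(G) ≥ 3. The upper and lower bounds meet at 3, so that is the treewidth.

3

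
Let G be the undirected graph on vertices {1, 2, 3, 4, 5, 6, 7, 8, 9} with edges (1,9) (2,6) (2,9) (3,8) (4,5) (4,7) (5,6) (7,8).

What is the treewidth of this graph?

A width-1 tree decomposition is:
Bags: B1 = {1, 9}  B2 = {2, 9}  B3 = {2, 6}  B4 = {5, 6}  B5 = {4, 5}  B6 = {4, 7}  B7 = {7, 8}  B8 = {3, 8}
Tree: B1–B2, B2–B3, B3–B4, B4–B5, B5–B6, B6–B7, B7–B8
Every bag has size at most 2, so the width is 2 − 1 = 1 and tw(G) ≤ 1. Any graph with an edge has treewidth ≥ 1, and G has the edge 1–9. Combining the bounds, tw(G) = 1.

1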